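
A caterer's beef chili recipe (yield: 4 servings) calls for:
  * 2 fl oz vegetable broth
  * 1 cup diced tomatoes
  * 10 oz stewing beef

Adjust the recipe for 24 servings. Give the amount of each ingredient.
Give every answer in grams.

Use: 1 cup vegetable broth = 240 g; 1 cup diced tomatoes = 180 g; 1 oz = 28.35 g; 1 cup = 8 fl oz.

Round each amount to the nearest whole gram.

vegetable broth: 360 g; diced tomatoes: 1080 g; stewing beef: 1701 g

Scaling factor: 24/4 = 6.
vegetable broth: 2 fl oz × 6 ÷ 8 fl oz/cup × 240 g/cup = 360 g
diced tomatoes: 1 cup × 6 × 180 g/cup = 1080 g
stewing beef: 10 oz × 6 × 28.35 g/oz = 1701 g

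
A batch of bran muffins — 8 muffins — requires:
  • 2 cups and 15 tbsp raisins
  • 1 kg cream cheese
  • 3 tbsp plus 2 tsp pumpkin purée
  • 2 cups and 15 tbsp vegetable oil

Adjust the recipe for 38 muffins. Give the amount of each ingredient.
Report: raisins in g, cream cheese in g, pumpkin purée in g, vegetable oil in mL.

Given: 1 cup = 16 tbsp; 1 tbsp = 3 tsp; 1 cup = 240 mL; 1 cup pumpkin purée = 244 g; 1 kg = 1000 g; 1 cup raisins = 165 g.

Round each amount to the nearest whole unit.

Scaling factor: 38/8 = 19/4 = 4.75.
raisins: (2 cup + 15 tbsp = 2.9375 cup) × 19/4 × 165 g/cup ≈ 2302 g
cream cheese: 1 kg × 19/4 × 1000 g/kg = 4750 g
pumpkin purée: (3 tbsp + 2 tsp = 11/3 tbsp) × 19/4 ÷ 16 tbsp/cup × 244 g/cup ≈ 266 g
vegetable oil: (2 cup + 15 tbsp = 2.9375 cup) × 19/4 × 240 mL/cup ≈ 3349 mL

raisins: 2302 g; cream cheese: 4750 g; pumpkin purée: 266 g; vegetable oil: 3349 mL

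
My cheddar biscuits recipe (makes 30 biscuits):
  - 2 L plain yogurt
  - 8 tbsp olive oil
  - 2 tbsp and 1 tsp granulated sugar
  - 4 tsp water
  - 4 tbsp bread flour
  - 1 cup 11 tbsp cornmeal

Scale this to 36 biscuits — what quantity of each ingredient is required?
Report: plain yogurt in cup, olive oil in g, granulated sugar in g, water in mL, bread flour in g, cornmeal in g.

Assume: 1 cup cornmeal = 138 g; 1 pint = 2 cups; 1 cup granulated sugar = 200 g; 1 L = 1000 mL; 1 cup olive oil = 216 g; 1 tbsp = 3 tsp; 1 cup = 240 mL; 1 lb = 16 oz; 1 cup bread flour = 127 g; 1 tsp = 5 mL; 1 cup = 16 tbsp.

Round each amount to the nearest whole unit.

plain yogurt: 10 cup; olive oil: 130 g; granulated sugar: 35 g; water: 24 mL; bread flour: 38 g; cornmeal: 279 g

Scaling factor: 36/30 = 6/5 = 1.2.
plain yogurt: 2 L × 6/5 × 1000 mL/L ÷ 240 mL/cup = 10 cup
olive oil: 8 tbsp × 6/5 ÷ 16 tbsp/cup × 216 g/cup ≈ 130 g
granulated sugar: (2 tbsp + 1 tsp = 7/3 tbsp) × 6/5 ÷ 16 tbsp/cup × 200 g/cup = 35 g
water: 4 tsp × 6/5 × 5 mL/tsp = 24 mL
bread flour: 4 tbsp × 6/5 ÷ 16 tbsp/cup × 127 g/cup ≈ 38 g
cornmeal: (1 cup + 11 tbsp = 1.6875 cup) × 6/5 × 138 g/cup ≈ 279 g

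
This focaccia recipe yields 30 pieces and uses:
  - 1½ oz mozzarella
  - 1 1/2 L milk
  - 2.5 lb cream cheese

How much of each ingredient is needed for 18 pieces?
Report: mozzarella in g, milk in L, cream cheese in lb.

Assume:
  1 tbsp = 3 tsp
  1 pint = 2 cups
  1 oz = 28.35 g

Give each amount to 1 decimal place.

Scaling factor: 18/30 = 3/5 = 0.6.
mozzarella: 1.5 oz × 3/5 × 28.35 g/oz ≈ 25.5 g
milk: 1.5 L × 3/5 = 0.9 L
cream cheese: 2.5 lb × 3/5 = 1.5 lb

mozzarella: 25.5 g; milk: 0.9 L; cream cheese: 1.5 lb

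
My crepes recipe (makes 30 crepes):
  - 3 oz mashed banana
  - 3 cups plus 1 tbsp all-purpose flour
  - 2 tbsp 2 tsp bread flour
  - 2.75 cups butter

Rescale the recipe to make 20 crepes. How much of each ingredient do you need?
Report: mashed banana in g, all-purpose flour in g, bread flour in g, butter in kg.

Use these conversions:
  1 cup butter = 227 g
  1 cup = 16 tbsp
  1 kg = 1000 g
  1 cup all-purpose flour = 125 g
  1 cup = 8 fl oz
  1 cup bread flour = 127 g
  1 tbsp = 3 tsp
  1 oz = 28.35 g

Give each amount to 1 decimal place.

Scaling factor: 20/30 = 2/3.
mashed banana: 3 oz × 2/3 × 28.35 g/oz = 56.7 g
all-purpose flour: (3 cup + 1 tbsp = 3.0625 cup) × 2/3 × 125 g/cup ≈ 255.2 g
bread flour: (2 tbsp + 2 tsp = 8/3 tbsp) × 2/3 ÷ 16 tbsp/cup × 127 g/cup ≈ 14.1 g
butter: 2.75 cup × 2/3 × 227 g/cup ÷ 1000 g/kg ≈ 0.4 kg

mashed banana: 56.7 g; all-purpose flour: 255.2 g; bread flour: 14.1 g; butter: 0.4 kg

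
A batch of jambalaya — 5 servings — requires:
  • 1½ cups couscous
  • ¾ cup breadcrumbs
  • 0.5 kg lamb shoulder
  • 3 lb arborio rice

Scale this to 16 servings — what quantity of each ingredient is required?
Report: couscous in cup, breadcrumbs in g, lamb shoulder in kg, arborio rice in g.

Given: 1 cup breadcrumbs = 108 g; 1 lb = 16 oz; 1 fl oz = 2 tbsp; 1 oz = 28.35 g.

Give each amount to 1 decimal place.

Scaling factor: 16/5 = 3.2.
couscous: 1.5 cup × 16/5 = 4.8 cup
breadcrumbs: 0.75 cup × 16/5 × 108 g/cup = 259.2 g
lamb shoulder: 0.5 kg × 16/5 = 1.6 kg
arborio rice: 3 lb × 16/5 × 16 oz/lb × 28.35 g/oz ≈ 4354.6 g

couscous: 4.8 cup; breadcrumbs: 259.2 g; lamb shoulder: 1.6 kg; arborio rice: 4354.6 g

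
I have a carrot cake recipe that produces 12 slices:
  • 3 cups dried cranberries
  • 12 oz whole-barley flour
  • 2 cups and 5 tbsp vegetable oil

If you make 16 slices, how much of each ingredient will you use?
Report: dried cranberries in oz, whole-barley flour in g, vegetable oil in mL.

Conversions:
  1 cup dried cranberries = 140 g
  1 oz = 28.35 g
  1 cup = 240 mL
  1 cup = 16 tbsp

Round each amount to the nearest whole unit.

dried cranberries: 20 oz; whole-barley flour: 454 g; vegetable oil: 740 mL

Scaling factor: 16/12 = 4/3.
dried cranberries: 3 cup × 4/3 × 140 g/cup ÷ 28.35 g/oz ≈ 20 oz
whole-barley flour: 12 oz × 4/3 × 28.35 g/oz ≈ 454 g
vegetable oil: (2 cup + 5 tbsp = 2.3125 cup) × 4/3 × 240 mL/cup = 740 mL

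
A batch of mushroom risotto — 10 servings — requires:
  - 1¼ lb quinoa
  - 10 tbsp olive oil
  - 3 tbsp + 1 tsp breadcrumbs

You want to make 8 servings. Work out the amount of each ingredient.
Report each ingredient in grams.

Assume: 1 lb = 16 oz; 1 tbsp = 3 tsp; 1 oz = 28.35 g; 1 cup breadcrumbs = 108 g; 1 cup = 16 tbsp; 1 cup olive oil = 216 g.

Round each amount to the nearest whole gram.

Scaling factor: 8/10 = 4/5 = 0.8.
quinoa: 1.25 lb × 4/5 × 16 oz/lb × 28.35 g/oz ≈ 454 g
olive oil: 10 tbsp × 4/5 ÷ 16 tbsp/cup × 216 g/cup = 108 g
breadcrumbs: (3 tbsp + 1 tsp = 10/3 tbsp) × 4/5 ÷ 16 tbsp/cup × 108 g/cup = 18 g

quinoa: 454 g; olive oil: 108 g; breadcrumbs: 18 g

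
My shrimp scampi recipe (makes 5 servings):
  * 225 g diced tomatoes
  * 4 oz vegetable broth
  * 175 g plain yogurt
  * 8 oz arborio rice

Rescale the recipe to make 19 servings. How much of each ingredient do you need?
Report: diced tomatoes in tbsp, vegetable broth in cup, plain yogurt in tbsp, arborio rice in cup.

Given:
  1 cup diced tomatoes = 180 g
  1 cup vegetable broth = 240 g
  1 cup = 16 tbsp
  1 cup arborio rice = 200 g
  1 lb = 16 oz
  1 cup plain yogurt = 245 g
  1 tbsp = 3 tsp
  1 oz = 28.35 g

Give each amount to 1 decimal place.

diced tomatoes: 76.0 tbsp; vegetable broth: 1.8 cup; plain yogurt: 43.4 tbsp; arborio rice: 4.3 cup

Scaling factor: 19/5 = 3.8.
diced tomatoes: 225 g × 19/5 ÷ 180 g/cup × 16 tbsp/cup = 76.0 tbsp
vegetable broth: 4 oz × 19/5 × 28.35 g/oz ÷ 240 g/cup ≈ 1.8 cup
plain yogurt: 175 g × 19/5 ÷ 245 g/cup × 16 tbsp/cup ≈ 43.4 tbsp
arborio rice: 8 oz × 19/5 × 28.35 g/oz ÷ 200 g/cup ≈ 4.3 cup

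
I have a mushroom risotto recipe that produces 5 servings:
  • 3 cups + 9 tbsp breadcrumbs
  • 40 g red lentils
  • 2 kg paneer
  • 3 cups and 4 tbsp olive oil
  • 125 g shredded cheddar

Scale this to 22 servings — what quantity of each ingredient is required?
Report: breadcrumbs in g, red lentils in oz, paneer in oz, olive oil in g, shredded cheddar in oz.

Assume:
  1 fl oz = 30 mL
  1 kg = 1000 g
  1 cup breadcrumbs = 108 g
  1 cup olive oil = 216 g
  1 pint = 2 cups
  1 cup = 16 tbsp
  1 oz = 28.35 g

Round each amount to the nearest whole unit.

Scaling factor: 22/5 = 4.4.
breadcrumbs: (3 cup + 9 tbsp = 3.5625 cup) × 22/5 × 108 g/cup ≈ 1693 g
red lentils: 40 g × 22/5 ÷ 28.35 g/oz ≈ 6 oz
paneer: 2 kg × 22/5 × 1000 g/kg ÷ 28.35 g/oz ≈ 310 oz
olive oil: (3 cup + 4 tbsp = 3.25 cup) × 22/5 × 216 g/cup ≈ 3089 g
shredded cheddar: 125 g × 22/5 ÷ 28.35 g/oz ≈ 19 oz

breadcrumbs: 1693 g; red lentils: 6 oz; paneer: 310 oz; olive oil: 3089 g; shredded cheddar: 19 oz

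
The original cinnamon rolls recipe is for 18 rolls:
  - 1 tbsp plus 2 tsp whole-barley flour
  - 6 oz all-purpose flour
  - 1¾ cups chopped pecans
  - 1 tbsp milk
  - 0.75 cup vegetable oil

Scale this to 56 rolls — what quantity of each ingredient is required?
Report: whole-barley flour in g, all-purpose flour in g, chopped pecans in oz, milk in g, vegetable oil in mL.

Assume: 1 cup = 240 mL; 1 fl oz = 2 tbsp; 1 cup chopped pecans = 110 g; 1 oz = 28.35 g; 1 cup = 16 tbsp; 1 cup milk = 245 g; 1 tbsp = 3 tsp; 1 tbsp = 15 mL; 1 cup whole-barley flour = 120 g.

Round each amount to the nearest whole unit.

whole-barley flour: 39 g; all-purpose flour: 529 g; chopped pecans: 21 oz; milk: 48 g; vegetable oil: 560 mL

Scaling factor: 56/18 = 28/9.
whole-barley flour: (1 tbsp + 2 tsp = 5/3 tbsp) × 28/9 ÷ 16 tbsp/cup × 120 g/cup ≈ 39 g
all-purpose flour: 6 oz × 28/9 × 28.35 g/oz ≈ 529 g
chopped pecans: 1.75 cup × 28/9 × 110 g/cup ÷ 28.35 g/oz ≈ 21 oz
milk: 1 tbsp × 28/9 ÷ 16 tbsp/cup × 245 g/cup ≈ 48 g
vegetable oil: 0.75 cup × 28/9 × 240 mL/cup = 560 mL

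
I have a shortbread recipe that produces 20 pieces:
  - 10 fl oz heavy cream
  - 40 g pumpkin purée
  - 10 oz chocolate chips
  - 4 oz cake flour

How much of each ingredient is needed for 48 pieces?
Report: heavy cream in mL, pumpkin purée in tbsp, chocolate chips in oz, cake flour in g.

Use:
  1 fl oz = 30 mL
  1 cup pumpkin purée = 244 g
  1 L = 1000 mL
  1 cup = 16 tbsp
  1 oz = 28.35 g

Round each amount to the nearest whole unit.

Scaling factor: 48/20 = 12/5 = 2.4.
heavy cream: 10 fl oz × 12/5 × 30 mL/fl oz = 720 mL
pumpkin purée: 40 g × 12/5 ÷ 244 g/cup × 16 tbsp/cup ≈ 6 tbsp
chocolate chips: 10 oz × 12/5 = 24 oz
cake flour: 4 oz × 12/5 × 28.35 g/oz ≈ 272 g

heavy cream: 720 mL; pumpkin purée: 6 tbsp; chocolate chips: 24 oz; cake flour: 272 g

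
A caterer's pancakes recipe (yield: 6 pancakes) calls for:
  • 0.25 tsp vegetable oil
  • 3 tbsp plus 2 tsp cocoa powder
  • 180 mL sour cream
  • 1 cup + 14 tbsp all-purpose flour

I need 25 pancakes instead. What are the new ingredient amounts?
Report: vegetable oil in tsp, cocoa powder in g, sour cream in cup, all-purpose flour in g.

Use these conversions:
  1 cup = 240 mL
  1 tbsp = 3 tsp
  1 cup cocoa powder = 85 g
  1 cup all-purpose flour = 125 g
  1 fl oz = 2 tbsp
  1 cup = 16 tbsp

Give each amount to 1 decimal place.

vegetable oil: 1.0 tsp; cocoa powder: 81.2 g; sour cream: 3.1 cup; all-purpose flour: 976.6 g

Scaling factor: 25/6.
vegetable oil: 0.25 tsp × 25/6 ≈ 1.0 tsp
cocoa powder: (3 tbsp + 2 tsp = 11/3 tbsp) × 25/6 ÷ 16 tbsp/cup × 85 g/cup ≈ 81.2 g
sour cream: 180 mL × 25/6 ÷ 240 mL/cup ≈ 3.1 cup
all-purpose flour: (1 cup + 14 tbsp = 1.875 cup) × 25/6 × 125 g/cup ≈ 976.6 g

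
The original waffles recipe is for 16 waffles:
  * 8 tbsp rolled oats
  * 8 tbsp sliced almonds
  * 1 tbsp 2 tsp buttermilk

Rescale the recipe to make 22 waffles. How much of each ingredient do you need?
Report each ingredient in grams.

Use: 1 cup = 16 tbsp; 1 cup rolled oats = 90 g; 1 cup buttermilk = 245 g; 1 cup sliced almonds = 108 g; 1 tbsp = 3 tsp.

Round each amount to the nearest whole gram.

Scaling factor: 22/16 = 11/8 = 1.375.
rolled oats: 8 tbsp × 11/8 ÷ 16 tbsp/cup × 90 g/cup ≈ 62 g
sliced almonds: 8 tbsp × 11/8 ÷ 16 tbsp/cup × 108 g/cup ≈ 74 g
buttermilk: (1 tbsp + 2 tsp = 5/3 tbsp) × 11/8 ÷ 16 tbsp/cup × 245 g/cup ≈ 35 g

rolled oats: 62 g; sliced almonds: 74 g; buttermilk: 35 g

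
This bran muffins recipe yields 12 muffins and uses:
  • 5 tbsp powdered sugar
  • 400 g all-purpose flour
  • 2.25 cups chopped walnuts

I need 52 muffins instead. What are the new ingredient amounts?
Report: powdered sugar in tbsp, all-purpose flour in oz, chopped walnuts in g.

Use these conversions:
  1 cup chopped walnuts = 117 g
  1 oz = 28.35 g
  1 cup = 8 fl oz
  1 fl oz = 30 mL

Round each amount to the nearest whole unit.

powdered sugar: 22 tbsp; all-purpose flour: 61 oz; chopped walnuts: 1141 g

Scaling factor: 52/12 = 13/3.
powdered sugar: 5 tbsp × 13/3 ≈ 22 tbsp
all-purpose flour: 400 g × 13/3 ÷ 28.35 g/oz ≈ 61 oz
chopped walnuts: 2.25 cup × 13/3 × 117 g/cup ≈ 1141 g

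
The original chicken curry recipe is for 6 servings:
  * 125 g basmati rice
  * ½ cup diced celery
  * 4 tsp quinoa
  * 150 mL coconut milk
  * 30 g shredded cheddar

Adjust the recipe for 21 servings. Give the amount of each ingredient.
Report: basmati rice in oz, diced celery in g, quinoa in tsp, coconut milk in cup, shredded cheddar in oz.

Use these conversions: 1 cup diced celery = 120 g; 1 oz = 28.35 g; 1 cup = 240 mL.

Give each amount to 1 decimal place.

basmati rice: 15.4 oz; diced celery: 210.0 g; quinoa: 14.0 tsp; coconut milk: 2.2 cup; shredded cheddar: 3.7 oz

Scaling factor: 21/6 = 7/2 = 3.5.
basmati rice: 125 g × 7/2 ÷ 28.35 g/oz ≈ 15.4 oz
diced celery: 0.5 cup × 7/2 × 120 g/cup = 210.0 g
quinoa: 4 tsp × 7/2 = 14.0 tsp
coconut milk: 150 mL × 7/2 ÷ 240 mL/cup ≈ 2.2 cup
shredded cheddar: 30 g × 7/2 ÷ 28.35 g/oz ≈ 3.7 oz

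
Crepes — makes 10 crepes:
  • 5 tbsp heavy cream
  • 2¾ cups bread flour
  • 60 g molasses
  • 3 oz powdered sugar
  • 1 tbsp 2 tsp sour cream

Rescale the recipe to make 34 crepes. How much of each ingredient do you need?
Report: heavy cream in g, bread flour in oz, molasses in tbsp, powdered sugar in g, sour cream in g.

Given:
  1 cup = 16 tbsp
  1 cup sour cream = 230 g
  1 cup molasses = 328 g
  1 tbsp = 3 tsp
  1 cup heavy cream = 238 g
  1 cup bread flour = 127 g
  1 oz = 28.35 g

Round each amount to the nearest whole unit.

Scaling factor: 34/10 = 17/5 = 3.4.
heavy cream: 5 tbsp × 17/5 ÷ 16 tbsp/cup × 238 g/cup ≈ 253 g
bread flour: 2.75 cup × 17/5 × 127 g/cup ÷ 28.35 g/oz ≈ 42 oz
molasses: 60 g × 17/5 ÷ 328 g/cup × 16 tbsp/cup ≈ 10 tbsp
powdered sugar: 3 oz × 17/5 × 28.35 g/oz ≈ 289 g
sour cream: (1 tbsp + 2 tsp = 5/3 tbsp) × 17/5 ÷ 16 tbsp/cup × 230 g/cup ≈ 81 g

heavy cream: 253 g; bread flour: 42 oz; molasses: 10 tbsp; powdered sugar: 289 g; sour cream: 81 g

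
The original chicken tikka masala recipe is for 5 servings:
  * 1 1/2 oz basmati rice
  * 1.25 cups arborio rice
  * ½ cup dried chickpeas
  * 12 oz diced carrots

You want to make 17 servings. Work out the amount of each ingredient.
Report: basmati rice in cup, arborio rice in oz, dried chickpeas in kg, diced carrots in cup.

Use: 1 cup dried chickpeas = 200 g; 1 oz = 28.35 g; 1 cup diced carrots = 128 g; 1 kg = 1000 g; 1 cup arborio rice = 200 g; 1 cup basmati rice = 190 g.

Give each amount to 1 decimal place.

basmati rice: 0.8 cup; arborio rice: 30.0 oz; dried chickpeas: 0.3 kg; diced carrots: 9.0 cup

Scaling factor: 17/5 = 3.4.
basmati rice: 1.5 oz × 17/5 × 28.35 g/oz ÷ 190 g/cup ≈ 0.8 cup
arborio rice: 1.25 cup × 17/5 × 200 g/cup ÷ 28.35 g/oz ≈ 30.0 oz
dried chickpeas: 0.5 cup × 17/5 × 200 g/cup ÷ 1000 g/kg ≈ 0.3 kg
diced carrots: 12 oz × 17/5 × 28.35 g/oz ÷ 128 g/cup ≈ 9.0 cup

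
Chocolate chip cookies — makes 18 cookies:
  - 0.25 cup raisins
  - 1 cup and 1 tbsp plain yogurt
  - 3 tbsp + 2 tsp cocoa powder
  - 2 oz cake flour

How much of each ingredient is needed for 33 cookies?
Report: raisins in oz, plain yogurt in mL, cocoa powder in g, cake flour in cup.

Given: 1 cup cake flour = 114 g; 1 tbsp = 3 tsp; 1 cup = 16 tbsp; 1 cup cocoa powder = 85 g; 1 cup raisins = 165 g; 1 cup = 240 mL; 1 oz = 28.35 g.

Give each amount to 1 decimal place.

raisins: 2.7 oz; plain yogurt: 467.5 mL; cocoa powder: 35.7 g; cake flour: 0.9 cup

Scaling factor: 33/18 = 11/6.
raisins: 0.25 cup × 11/6 × 165 g/cup ÷ 28.35 g/oz ≈ 2.7 oz
plain yogurt: (1 cup + 1 tbsp = 1.0625 cup) × 11/6 × 240 mL/cup = 467.5 mL
cocoa powder: (3 tbsp + 2 tsp = 11/3 tbsp) × 11/6 ÷ 16 tbsp/cup × 85 g/cup ≈ 35.7 g
cake flour: 2 oz × 11/6 × 28.35 g/oz ÷ 114 g/cup ≈ 0.9 cup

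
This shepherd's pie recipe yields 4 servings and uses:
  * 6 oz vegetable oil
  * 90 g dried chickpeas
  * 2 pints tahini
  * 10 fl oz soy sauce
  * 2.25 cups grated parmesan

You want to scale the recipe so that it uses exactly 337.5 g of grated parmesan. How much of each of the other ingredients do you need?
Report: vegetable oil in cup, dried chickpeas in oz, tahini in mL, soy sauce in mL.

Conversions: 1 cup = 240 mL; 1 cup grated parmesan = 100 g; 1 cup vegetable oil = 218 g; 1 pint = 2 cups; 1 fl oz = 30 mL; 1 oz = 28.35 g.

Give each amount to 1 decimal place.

The original recipe has 225 g of grated parmesan, so the scaling factor is 337.5 ÷ 225 = 3/2 = 1.5.
vegetable oil: 6 oz × 3/2 × 28.35 g/oz ÷ 218 g/cup ≈ 1.2 cup
dried chickpeas: 90 g × 3/2 ÷ 28.35 g/oz ≈ 4.8 oz
tahini: 2 pint × 3/2 × 2 cup/pint × 240 mL/cup = 1440.0 mL
soy sauce: 10 fl oz × 3/2 × 30 mL/fl oz = 450.0 mL

vegetable oil: 1.2 cup; dried chickpeas: 4.8 oz; tahini: 1440.0 mL; soy sauce: 450.0 mL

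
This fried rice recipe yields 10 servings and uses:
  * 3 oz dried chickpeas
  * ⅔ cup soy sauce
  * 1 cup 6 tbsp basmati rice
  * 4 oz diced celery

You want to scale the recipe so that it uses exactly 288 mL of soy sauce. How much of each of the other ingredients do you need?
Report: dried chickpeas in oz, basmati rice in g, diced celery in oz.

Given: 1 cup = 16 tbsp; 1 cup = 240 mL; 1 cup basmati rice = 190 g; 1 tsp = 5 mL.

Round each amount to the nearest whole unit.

The original recipe has 160 mL of soy sauce, so the scaling factor is 288 ÷ 160 = 9/5 = 1.8.
dried chickpeas: 3 oz × 9/5 ≈ 5 oz
basmati rice: (1 cup + 6 tbsp = 1.375 cup) × 9/5 × 190 g/cup ≈ 470 g
diced celery: 4 oz × 9/5 ≈ 7 oz

dried chickpeas: 5 oz; basmati rice: 470 g; diced celery: 7 oz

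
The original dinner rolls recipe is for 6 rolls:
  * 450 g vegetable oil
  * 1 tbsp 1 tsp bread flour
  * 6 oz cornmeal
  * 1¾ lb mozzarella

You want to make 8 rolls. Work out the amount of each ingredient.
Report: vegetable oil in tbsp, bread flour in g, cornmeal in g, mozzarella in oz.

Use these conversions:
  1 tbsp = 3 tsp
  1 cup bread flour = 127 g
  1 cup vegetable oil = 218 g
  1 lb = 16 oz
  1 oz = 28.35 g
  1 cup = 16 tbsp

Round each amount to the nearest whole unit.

Scaling factor: 8/6 = 4/3.
vegetable oil: 450 g × 4/3 ÷ 218 g/cup × 16 tbsp/cup ≈ 44 tbsp
bread flour: (1 tbsp + 1 tsp = 4/3 tbsp) × 4/3 ÷ 16 tbsp/cup × 127 g/cup ≈ 14 g
cornmeal: 6 oz × 4/3 × 28.35 g/oz ≈ 227 g
mozzarella: 1.75 lb × 4/3 × 16 oz/lb ≈ 37 oz

vegetable oil: 44 tbsp; bread flour: 14 g; cornmeal: 227 g; mozzarella: 37 oz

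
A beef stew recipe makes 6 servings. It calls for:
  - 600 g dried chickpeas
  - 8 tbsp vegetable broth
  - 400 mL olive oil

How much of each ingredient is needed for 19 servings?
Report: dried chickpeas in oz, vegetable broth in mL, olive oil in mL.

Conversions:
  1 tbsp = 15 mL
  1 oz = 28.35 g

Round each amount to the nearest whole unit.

dried chickpeas: 67 oz; vegetable broth: 380 mL; olive oil: 1267 mL

Scaling factor: 19/6.
dried chickpeas: 600 g × 19/6 ÷ 28.35 g/oz ≈ 67 oz
vegetable broth: 8 tbsp × 19/6 × 15 mL/tbsp = 380 mL
olive oil: 400 mL × 19/6 ≈ 1267 mL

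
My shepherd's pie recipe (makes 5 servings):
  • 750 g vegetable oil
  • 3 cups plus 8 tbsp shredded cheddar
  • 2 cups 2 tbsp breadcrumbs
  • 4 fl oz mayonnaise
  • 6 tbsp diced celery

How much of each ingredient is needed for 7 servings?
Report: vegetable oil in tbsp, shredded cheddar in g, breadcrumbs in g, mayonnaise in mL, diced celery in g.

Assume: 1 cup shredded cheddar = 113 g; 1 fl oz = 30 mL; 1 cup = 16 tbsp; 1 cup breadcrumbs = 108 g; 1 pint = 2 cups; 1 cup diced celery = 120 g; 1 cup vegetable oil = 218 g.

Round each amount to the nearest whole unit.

vegetable oil: 77 tbsp; shredded cheddar: 554 g; breadcrumbs: 321 g; mayonnaise: 168 mL; diced celery: 63 g

Scaling factor: 7/5 = 1.4.
vegetable oil: 750 g × 7/5 ÷ 218 g/cup × 16 tbsp/cup ≈ 77 tbsp
shredded cheddar: (3 cup + 8 tbsp = 3.5 cup) × 7/5 × 113 g/cup ≈ 554 g
breadcrumbs: (2 cup + 2 tbsp = 2.125 cup) × 7/5 × 108 g/cup ≈ 321 g
mayonnaise: 4 fl oz × 7/5 × 30 mL/fl oz = 168 mL
diced celery: 6 tbsp × 7/5 ÷ 16 tbsp/cup × 120 g/cup = 63 g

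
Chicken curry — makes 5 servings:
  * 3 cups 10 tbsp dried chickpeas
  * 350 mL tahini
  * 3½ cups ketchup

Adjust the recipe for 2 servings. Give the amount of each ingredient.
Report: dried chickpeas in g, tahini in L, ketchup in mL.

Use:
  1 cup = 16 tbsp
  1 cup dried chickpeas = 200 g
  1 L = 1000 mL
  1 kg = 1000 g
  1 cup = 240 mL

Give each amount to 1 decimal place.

dried chickpeas: 290.0 g; tahini: 0.1 L; ketchup: 336.0 mL

Scaling factor: 2/5 = 0.4.
dried chickpeas: (3 cup + 10 tbsp = 3.625 cup) × 2/5 × 200 g/cup = 290.0 g
tahini: 350 mL × 2/5 ÷ 1000 mL/L ≈ 0.1 L
ketchup: 3.5 cup × 2/5 × 240 mL/cup = 336.0 mL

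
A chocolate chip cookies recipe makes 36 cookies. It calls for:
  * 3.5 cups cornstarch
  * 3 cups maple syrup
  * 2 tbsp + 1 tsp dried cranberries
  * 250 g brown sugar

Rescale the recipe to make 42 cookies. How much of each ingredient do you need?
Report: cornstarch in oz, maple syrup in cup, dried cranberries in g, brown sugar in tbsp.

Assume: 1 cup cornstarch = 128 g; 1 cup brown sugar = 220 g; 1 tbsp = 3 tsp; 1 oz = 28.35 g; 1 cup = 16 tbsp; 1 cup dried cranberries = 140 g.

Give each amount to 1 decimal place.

Scaling factor: 42/36 = 7/6.
cornstarch: 3.5 cup × 7/6 × 128 g/cup ÷ 28.35 g/oz ≈ 18.4 oz
maple syrup: 3 cup × 7/6 = 3.5 cup
dried cranberries: (2 tbsp + 1 tsp = 7/3 tbsp) × 7/6 ÷ 16 tbsp/cup × 140 g/cup ≈ 23.8 g
brown sugar: 250 g × 7/6 ÷ 220 g/cup × 16 tbsp/cup ≈ 21.2 tbsp

cornstarch: 18.4 oz; maple syrup: 3.5 cup; dried cranberries: 23.8 g; brown sugar: 21.2 tbsp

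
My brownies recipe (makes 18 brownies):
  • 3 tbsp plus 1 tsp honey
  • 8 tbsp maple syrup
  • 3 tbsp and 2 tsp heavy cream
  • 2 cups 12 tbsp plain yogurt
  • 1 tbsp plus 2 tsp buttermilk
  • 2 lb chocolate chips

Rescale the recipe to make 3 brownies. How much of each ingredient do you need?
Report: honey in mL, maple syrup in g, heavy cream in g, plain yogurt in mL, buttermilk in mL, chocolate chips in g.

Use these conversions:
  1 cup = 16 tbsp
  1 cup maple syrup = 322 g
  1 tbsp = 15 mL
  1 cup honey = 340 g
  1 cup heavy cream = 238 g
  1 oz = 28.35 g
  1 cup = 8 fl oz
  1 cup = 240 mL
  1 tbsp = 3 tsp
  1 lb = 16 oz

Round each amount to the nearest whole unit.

honey: 8 mL; maple syrup: 27 g; heavy cream: 9 g; plain yogurt: 110 mL; buttermilk: 4 mL; chocolate chips: 151 g

Scaling factor: 3/18 = 1/6.
honey: (3 tbsp + 1 tsp = 10/3 tbsp) × 1/6 × 15 mL/tbsp ≈ 8 mL
maple syrup: 8 tbsp × 1/6 ÷ 16 tbsp/cup × 322 g/cup ≈ 27 g
heavy cream: (3 tbsp + 2 tsp = 11/3 tbsp) × 1/6 ÷ 16 tbsp/cup × 238 g/cup ≈ 9 g
plain yogurt: (2 cup + 12 tbsp = 2.75 cup) × 1/6 × 240 mL/cup = 110 mL
buttermilk: (1 tbsp + 2 tsp = 5/3 tbsp) × 1/6 × 15 mL/tbsp ≈ 4 mL
chocolate chips: 2 lb × 1/6 × 16 oz/lb × 28.35 g/oz ≈ 151 g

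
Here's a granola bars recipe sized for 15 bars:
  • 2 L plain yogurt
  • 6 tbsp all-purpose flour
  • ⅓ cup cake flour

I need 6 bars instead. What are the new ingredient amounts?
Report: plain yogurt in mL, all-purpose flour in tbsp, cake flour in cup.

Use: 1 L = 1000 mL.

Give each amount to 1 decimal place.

Scaling factor: 6/15 = 2/5 = 0.4.
plain yogurt: 2 L × 2/5 × 1000 mL/L = 800.0 mL
all-purpose flour: 6 tbsp × 2/5 = 2.4 tbsp
cake flour: 1/3 cup × 2/5 ≈ 0.1 cup

plain yogurt: 800.0 mL; all-purpose flour: 2.4 tbsp; cake flour: 0.1 cup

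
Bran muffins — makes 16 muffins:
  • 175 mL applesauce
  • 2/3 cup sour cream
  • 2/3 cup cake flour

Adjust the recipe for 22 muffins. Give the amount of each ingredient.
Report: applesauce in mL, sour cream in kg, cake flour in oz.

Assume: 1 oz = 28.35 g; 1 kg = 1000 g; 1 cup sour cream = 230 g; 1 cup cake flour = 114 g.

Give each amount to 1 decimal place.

applesauce: 240.6 mL; sour cream: 0.2 kg; cake flour: 3.7 oz

Scaling factor: 22/16 = 11/8 = 1.375.
applesauce: 175 mL × 11/8 ≈ 240.6 mL
sour cream: 2/3 cup × 11/8 × 230 g/cup ÷ 1000 g/kg ≈ 0.2 kg
cake flour: 2/3 cup × 11/8 × 114 g/cup ÷ 28.35 g/oz ≈ 3.7 oz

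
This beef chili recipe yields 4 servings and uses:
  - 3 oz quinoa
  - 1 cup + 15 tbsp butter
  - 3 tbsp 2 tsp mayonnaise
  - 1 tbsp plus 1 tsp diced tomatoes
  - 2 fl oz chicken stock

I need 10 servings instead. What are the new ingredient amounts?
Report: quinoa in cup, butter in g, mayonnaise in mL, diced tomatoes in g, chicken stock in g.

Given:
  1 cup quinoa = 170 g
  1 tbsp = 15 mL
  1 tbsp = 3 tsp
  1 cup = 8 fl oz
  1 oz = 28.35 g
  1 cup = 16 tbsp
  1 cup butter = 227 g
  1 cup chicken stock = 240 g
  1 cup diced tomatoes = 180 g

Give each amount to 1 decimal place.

quinoa: 1.3 cup; butter: 1099.5 g; mayonnaise: 137.5 mL; diced tomatoes: 37.5 g; chicken stock: 150.0 g

Scaling factor: 10/4 = 5/2 = 2.5.
quinoa: 3 oz × 5/2 × 28.35 g/oz ÷ 170 g/cup ≈ 1.3 cup
butter: (1 cup + 15 tbsp = 1.9375 cup) × 5/2 × 227 g/cup ≈ 1099.5 g
mayonnaise: (3 tbsp + 2 tsp = 11/3 tbsp) × 5/2 × 15 mL/tbsp = 137.5 mL
diced tomatoes: (1 tbsp + 1 tsp = 4/3 tbsp) × 5/2 ÷ 16 tbsp/cup × 180 g/cup = 37.5 g
chicken stock: 2 fl oz × 5/2 ÷ 8 fl oz/cup × 240 g/cup = 150.0 g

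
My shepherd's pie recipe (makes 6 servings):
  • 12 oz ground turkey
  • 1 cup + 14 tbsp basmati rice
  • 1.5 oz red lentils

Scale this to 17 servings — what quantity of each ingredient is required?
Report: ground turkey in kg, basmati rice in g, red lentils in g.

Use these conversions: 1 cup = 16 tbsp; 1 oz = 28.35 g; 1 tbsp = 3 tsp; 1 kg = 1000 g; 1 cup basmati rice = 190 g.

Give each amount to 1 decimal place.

Scaling factor: 17/6.
ground turkey: 12 oz × 17/6 × 28.35 g/oz ÷ 1000 g/kg ≈ 1.0 kg
basmati rice: (1 cup + 14 tbsp = 1.875 cup) × 17/6 × 190 g/cup ≈ 1009.4 g
red lentils: 1.5 oz × 17/6 × 28.35 g/oz ≈ 120.5 g

ground turkey: 1.0 kg; basmati rice: 1009.4 g; red lentils: 120.5 g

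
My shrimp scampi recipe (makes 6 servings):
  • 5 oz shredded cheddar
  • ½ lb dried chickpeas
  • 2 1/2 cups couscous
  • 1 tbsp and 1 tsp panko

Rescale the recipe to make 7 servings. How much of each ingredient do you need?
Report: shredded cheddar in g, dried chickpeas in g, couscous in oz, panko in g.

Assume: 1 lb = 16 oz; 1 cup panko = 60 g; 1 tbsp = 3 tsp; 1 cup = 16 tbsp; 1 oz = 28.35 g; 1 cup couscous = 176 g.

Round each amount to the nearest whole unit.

shredded cheddar: 165 g; dried chickpeas: 265 g; couscous: 18 oz; panko: 6 g

Scaling factor: 7/6.
shredded cheddar: 5 oz × 7/6 × 28.35 g/oz ≈ 165 g
dried chickpeas: 0.5 lb × 7/6 × 16 oz/lb × 28.35 g/oz ≈ 265 g
couscous: 2.5 cup × 7/6 × 176 g/cup ÷ 28.35 g/oz ≈ 18 oz
panko: (1 tbsp + 1 tsp = 4/3 tbsp) × 7/6 ÷ 16 tbsp/cup × 60 g/cup ≈ 6 g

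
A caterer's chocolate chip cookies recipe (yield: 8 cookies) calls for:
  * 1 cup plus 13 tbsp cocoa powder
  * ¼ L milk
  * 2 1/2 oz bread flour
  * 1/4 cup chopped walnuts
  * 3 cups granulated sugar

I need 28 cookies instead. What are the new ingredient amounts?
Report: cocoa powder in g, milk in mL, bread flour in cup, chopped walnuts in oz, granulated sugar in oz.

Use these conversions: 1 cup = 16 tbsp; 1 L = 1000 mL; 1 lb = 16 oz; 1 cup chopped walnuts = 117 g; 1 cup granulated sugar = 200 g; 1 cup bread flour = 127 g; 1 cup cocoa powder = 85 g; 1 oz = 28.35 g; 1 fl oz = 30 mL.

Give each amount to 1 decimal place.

cocoa powder: 539.2 g; milk: 875.0 mL; bread flour: 2.0 cup; chopped walnuts: 3.6 oz; granulated sugar: 74.1 oz

Scaling factor: 28/8 = 7/2 = 3.5.
cocoa powder: (1 cup + 13 tbsp = 1.8125 cup) × 7/2 × 85 g/cup ≈ 539.2 g
milk: 0.25 L × 7/2 × 1000 mL/L = 875.0 mL
bread flour: 2.5 oz × 7/2 × 28.35 g/oz ÷ 127 g/cup ≈ 2.0 cup
chopped walnuts: 0.25 cup × 7/2 × 117 g/cup ÷ 28.35 g/oz ≈ 3.6 oz
granulated sugar: 3 cup × 7/2 × 200 g/cup ÷ 28.35 g/oz ≈ 74.1 oz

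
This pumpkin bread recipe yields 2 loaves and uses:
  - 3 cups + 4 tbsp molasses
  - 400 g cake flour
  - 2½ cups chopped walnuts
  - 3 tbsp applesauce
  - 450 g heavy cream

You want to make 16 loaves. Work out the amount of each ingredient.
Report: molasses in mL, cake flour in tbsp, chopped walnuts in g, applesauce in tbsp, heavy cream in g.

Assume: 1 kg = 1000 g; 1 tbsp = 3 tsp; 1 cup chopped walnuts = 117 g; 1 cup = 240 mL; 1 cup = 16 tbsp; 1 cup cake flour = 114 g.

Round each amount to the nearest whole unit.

Scaling factor: 16/2 = 8.
molasses: (3 cup + 4 tbsp = 3.25 cup) × 8 × 240 mL/cup = 6240 mL
cake flour: 400 g × 8 ÷ 114 g/cup × 16 tbsp/cup ≈ 449 tbsp
chopped walnuts: 2.5 cup × 8 × 117 g/cup = 2340 g
applesauce: 3 tbsp × 8 = 24 tbsp
heavy cream: 450 g × 8 = 3600 g

molasses: 6240 mL; cake flour: 449 tbsp; chopped walnuts: 2340 g; applesauce: 24 tbsp; heavy cream: 3600 g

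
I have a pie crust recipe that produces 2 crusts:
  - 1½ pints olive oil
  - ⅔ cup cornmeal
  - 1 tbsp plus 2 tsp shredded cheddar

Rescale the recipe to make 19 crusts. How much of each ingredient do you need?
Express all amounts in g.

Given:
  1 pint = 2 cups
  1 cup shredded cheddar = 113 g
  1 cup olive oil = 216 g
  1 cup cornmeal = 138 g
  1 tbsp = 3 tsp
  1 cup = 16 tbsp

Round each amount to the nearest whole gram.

Scaling factor: 19/2 = 9.5.
olive oil: 1.5 pint × 19/2 × 2 cup/pint × 216 g/cup = 6156 g
cornmeal: 2/3 cup × 19/2 × 138 g/cup = 874 g
shredded cheddar: (1 tbsp + 2 tsp = 5/3 tbsp) × 19/2 ÷ 16 tbsp/cup × 113 g/cup ≈ 112 g

olive oil: 6156 g; cornmeal: 874 g; shredded cheddar: 112 g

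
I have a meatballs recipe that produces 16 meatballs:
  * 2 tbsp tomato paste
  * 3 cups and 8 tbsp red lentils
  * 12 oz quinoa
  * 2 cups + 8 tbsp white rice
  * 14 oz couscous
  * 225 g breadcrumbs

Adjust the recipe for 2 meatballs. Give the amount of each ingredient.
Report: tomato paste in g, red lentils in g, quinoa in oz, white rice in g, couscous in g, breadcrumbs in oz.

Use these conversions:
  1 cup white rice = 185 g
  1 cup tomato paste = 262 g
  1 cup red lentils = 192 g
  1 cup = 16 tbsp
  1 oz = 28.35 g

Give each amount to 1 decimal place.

Scaling factor: 2/16 = 1/8 = 0.125.
tomato paste: 2 tbsp × 1/8 ÷ 16 tbsp/cup × 262 g/cup ≈ 4.1 g
red lentils: (3 cup + 8 tbsp = 3.5 cup) × 1/8 × 192 g/cup = 84.0 g
quinoa: 12 oz × 1/8 = 1.5 oz
white rice: (2 cup + 8 tbsp = 2.5 cup) × 1/8 × 185 g/cup ≈ 57.8 g
couscous: 14 oz × 1/8 × 28.35 g/oz ≈ 49.6 g
breadcrumbs: 225 g × 1/8 ÷ 28.35 g/oz ≈ 1.0 oz

tomato paste: 4.1 g; red lentils: 84.0 g; quinoa: 1.5 oz; white rice: 57.8 g; couscous: 49.6 g; breadcrumbs: 1.0 oz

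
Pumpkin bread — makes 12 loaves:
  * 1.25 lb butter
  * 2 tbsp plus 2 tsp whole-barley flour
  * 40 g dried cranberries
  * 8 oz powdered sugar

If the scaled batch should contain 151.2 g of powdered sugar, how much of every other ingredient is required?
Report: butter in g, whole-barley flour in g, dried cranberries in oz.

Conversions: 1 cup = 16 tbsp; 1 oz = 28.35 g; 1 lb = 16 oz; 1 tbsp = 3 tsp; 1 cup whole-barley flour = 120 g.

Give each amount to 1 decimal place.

The original recipe has 226.8 g of powdered sugar, so the scaling factor is 151.2 ÷ 226.8 = 2/3.
butter: 1.25 lb × 2/3 × 16 oz/lb × 28.35 g/oz = 378.0 g
whole-barley flour: (2 tbsp + 2 tsp = 8/3 tbsp) × 2/3 ÷ 16 tbsp/cup × 120 g/cup ≈ 13.3 g
dried cranberries: 40 g × 2/3 ÷ 28.35 g/oz ≈ 0.9 oz

butter: 378.0 g; whole-barley flour: 13.3 g; dried cranberries: 0.9 oz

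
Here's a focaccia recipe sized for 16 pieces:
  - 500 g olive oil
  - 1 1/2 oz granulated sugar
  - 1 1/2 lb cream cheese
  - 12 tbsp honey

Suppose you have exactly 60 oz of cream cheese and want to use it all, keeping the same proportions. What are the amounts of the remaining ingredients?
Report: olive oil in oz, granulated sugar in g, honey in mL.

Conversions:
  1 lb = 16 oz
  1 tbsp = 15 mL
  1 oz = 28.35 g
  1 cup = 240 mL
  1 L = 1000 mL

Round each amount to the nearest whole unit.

The original recipe has 24 oz of cream cheese, so the scaling factor is 60 ÷ 24 = 5/2 = 2.5.
olive oil: 500 g × 5/2 ÷ 28.35 g/oz ≈ 44 oz
granulated sugar: 1.5 oz × 5/2 × 28.35 g/oz ≈ 106 g
honey: 12 tbsp × 5/2 × 15 mL/tbsp = 450 mL

olive oil: 44 oz; granulated sugar: 106 g; honey: 450 mL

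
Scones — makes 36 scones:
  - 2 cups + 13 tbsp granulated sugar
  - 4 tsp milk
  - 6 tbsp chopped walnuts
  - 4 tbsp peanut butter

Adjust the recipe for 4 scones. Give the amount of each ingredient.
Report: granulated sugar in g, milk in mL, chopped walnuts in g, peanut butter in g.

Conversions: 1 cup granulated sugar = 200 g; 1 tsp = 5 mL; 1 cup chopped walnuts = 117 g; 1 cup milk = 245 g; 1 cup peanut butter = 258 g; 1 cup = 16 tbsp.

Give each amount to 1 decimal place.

granulated sugar: 62.5 g; milk: 2.2 mL; chopped walnuts: 4.9 g; peanut butter: 7.2 g

Scaling factor: 4/36 = 1/9.
granulated sugar: (2 cup + 13 tbsp = 2.8125 cup) × 1/9 × 200 g/cup = 62.5 g
milk: 4 tsp × 1/9 × 5 mL/tsp ≈ 2.2 mL
chopped walnuts: 6 tbsp × 1/9 ÷ 16 tbsp/cup × 117 g/cup ≈ 4.9 g
peanut butter: 4 tbsp × 1/9 ÷ 16 tbsp/cup × 258 g/cup ≈ 7.2 g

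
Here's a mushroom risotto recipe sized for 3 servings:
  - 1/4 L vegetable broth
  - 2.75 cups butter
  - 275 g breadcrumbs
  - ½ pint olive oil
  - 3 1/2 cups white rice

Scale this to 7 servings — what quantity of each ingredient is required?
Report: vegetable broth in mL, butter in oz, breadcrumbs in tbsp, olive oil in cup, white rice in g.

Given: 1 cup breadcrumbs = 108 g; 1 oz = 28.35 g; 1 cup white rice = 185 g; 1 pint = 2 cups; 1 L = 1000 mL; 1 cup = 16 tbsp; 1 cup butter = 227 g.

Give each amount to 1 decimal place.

Scaling factor: 7/3.
vegetable broth: 0.25 L × 7/3 × 1000 mL/L ≈ 583.3 mL
butter: 2.75 cup × 7/3 × 227 g/cup ÷ 28.35 g/oz ≈ 51.4 oz
breadcrumbs: 275 g × 7/3 ÷ 108 g/cup × 16 tbsp/cup ≈ 95.1 tbsp
olive oil: 0.5 pint × 7/3 × 2 cup/pint ≈ 2.3 cup
white rice: 3.5 cup × 7/3 × 185 g/cup ≈ 1510.8 g

vegetable broth: 583.3 mL; butter: 51.4 oz; breadcrumbs: 95.1 tbsp; olive oil: 2.3 cup; white rice: 1510.8 g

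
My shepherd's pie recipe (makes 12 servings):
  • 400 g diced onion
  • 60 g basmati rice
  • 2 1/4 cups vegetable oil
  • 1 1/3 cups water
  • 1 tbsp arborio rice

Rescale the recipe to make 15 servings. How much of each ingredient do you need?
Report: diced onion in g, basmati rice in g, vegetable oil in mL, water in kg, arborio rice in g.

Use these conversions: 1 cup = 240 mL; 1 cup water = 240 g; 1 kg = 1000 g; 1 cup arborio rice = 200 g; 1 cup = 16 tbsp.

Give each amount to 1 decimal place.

diced onion: 500.0 g; basmati rice: 75.0 g; vegetable oil: 675.0 mL; water: 0.4 kg; arborio rice: 15.6 g

Scaling factor: 15/12 = 5/4 = 1.25.
diced onion: 400 g × 5/4 = 500.0 g
basmati rice: 60 g × 5/4 = 75.0 g
vegetable oil: 2.25 cup × 5/4 × 240 mL/cup = 675.0 mL
water: 4/3 cup × 5/4 × 240 g/cup ÷ 1000 g/kg = 0.4 kg
arborio rice: 1 tbsp × 5/4 ÷ 16 tbsp/cup × 200 g/cup ≈ 15.6 g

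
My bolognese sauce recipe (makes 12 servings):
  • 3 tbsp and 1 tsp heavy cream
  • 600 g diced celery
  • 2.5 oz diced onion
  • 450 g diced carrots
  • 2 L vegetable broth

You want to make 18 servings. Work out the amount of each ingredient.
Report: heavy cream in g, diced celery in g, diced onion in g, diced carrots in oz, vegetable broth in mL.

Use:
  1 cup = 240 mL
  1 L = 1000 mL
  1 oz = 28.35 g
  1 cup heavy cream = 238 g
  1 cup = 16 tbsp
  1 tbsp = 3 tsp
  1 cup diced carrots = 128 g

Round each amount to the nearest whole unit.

Scaling factor: 18/12 = 3/2 = 1.5.
heavy cream: (3 tbsp + 1 tsp = 10/3 tbsp) × 3/2 ÷ 16 tbsp/cup × 238 g/cup ≈ 74 g
diced celery: 600 g × 3/2 = 900 g
diced onion: 2.5 oz × 3/2 × 28.35 g/oz ≈ 106 g
diced carrots: 450 g × 3/2 ÷ 28.35 g/oz ≈ 24 oz
vegetable broth: 2 L × 3/2 × 1000 mL/L = 3000 mL

heavy cream: 74 g; diced celery: 900 g; diced onion: 106 g; diced carrots: 24 oz; vegetable broth: 3000 mL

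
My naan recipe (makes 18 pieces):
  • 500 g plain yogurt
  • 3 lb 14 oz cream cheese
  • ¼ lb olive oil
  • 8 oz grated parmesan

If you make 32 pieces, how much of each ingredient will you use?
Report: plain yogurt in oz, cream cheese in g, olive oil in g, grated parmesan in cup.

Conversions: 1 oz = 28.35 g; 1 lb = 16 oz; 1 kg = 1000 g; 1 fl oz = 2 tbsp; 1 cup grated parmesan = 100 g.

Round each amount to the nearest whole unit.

Scaling factor: 32/18 = 16/9.
plain yogurt: 500 g × 16/9 ÷ 28.35 g/oz ≈ 31 oz
cream cheese: (3 lb + 14 oz = 3.875 lb) × 16/9 × 16 oz/lb × 28.35 g/oz ≈ 3125 g
olive oil: 0.25 lb × 16/9 × 16 oz/lb × 28.35 g/oz ≈ 202 g
grated parmesan: 8 oz × 16/9 × 28.35 g/oz ÷ 100 g/cup ≈ 4 cup

plain yogurt: 31 oz; cream cheese: 3125 g; olive oil: 202 g; grated parmesan: 4 cup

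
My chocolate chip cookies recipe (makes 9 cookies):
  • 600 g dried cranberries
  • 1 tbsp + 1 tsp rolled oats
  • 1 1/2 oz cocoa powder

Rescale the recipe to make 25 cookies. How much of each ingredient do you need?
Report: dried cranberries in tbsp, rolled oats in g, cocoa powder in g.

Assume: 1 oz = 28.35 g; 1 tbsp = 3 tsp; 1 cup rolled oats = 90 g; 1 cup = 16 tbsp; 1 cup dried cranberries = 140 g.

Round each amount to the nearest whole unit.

dried cranberries: 190 tbsp; rolled oats: 21 g; cocoa powder: 118 g

Scaling factor: 25/9.
dried cranberries: 600 g × 25/9 ÷ 140 g/cup × 16 tbsp/cup ≈ 190 tbsp
rolled oats: (1 tbsp + 1 tsp = 4/3 tbsp) × 25/9 ÷ 16 tbsp/cup × 90 g/cup ≈ 21 g
cocoa powder: 1.5 oz × 25/9 × 28.35 g/oz ≈ 118 g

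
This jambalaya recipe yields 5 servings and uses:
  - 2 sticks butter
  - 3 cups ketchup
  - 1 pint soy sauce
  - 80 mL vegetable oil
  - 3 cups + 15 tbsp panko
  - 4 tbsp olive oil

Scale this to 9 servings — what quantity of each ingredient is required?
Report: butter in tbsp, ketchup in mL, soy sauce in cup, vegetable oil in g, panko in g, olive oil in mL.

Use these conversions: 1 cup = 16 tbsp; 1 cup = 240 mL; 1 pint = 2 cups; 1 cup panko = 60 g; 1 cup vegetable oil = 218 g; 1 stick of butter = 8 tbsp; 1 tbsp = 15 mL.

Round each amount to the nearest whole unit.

butter: 29 tbsp; ketchup: 1296 mL; soy sauce: 4 cup; vegetable oil: 131 g; panko: 425 g; olive oil: 108 mL

Scaling factor: 9/5 = 1.8.
butter: 2 stick × 9/5 × 8 tbsp/stick ≈ 29 tbsp
ketchup: 3 cup × 9/5 × 240 mL/cup = 1296 mL
soy sauce: 1 pint × 9/5 × 2 cup/pint ≈ 4 cup
vegetable oil: 80 mL × 9/5 ÷ 240 mL/cup × 218 g/cup ≈ 131 g
panko: (3 cup + 15 tbsp = 3.9375 cup) × 9/5 × 60 g/cup ≈ 425 g
olive oil: 4 tbsp × 9/5 × 15 mL/tbsp = 108 mL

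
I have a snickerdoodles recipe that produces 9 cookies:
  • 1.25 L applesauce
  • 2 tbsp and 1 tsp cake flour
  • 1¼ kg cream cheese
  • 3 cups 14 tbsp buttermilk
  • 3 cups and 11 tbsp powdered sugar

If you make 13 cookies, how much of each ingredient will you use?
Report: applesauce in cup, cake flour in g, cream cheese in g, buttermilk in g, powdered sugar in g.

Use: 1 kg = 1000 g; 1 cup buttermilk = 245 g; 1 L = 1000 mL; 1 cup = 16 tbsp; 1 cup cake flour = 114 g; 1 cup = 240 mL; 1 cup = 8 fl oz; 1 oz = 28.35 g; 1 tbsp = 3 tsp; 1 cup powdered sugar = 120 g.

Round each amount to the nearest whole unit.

applesauce: 8 cup; cake flour: 24 g; cream cheese: 1806 g; buttermilk: 1371 g; powdered sugar: 639 g

Scaling factor: 13/9.
applesauce: 1.25 L × 13/9 × 1000 mL/L ÷ 240 mL/cup ≈ 8 cup
cake flour: (2 tbsp + 1 tsp = 7/3 tbsp) × 13/9 ÷ 16 tbsp/cup × 114 g/cup ≈ 24 g
cream cheese: 1.25 kg × 13/9 × 1000 g/kg ≈ 1806 g
buttermilk: (3 cup + 14 tbsp = 3.875 cup) × 13/9 × 245 g/cup ≈ 1371 g
powdered sugar: (3 cup + 11 tbsp = 3.6875 cup) × 13/9 × 120 g/cup ≈ 639 g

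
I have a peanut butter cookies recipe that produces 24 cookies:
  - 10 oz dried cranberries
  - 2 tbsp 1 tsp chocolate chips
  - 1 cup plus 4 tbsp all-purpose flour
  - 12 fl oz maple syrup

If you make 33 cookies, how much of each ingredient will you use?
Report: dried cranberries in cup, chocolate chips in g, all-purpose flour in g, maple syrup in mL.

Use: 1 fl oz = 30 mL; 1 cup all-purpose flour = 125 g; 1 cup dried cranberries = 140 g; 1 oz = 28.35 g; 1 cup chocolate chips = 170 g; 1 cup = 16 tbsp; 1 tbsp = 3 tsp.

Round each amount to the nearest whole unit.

Scaling factor: 33/24 = 11/8 = 1.375.
dried cranberries: 10 oz × 11/8 × 28.35 g/oz ÷ 140 g/cup ≈ 3 cup
chocolate chips: (2 tbsp + 1 tsp = 7/3 tbsp) × 11/8 ÷ 16 tbsp/cup × 170 g/cup ≈ 34 g
all-purpose flour: (1 cup + 4 tbsp = 1.25 cup) × 11/8 × 125 g/cup ≈ 215 g
maple syrup: 12 fl oz × 11/8 × 30 mL/fl oz = 495 mL

dried cranberries: 3 cup; chocolate chips: 34 g; all-purpose flour: 215 g; maple syrup: 495 mL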